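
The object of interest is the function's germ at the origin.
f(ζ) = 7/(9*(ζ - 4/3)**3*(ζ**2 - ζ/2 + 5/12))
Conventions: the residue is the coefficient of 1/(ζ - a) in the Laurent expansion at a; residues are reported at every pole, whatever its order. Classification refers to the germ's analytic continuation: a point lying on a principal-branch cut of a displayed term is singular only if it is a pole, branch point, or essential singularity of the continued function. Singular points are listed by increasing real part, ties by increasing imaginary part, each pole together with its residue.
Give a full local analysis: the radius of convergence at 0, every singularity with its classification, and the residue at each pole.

Denominator factor (ζ**2 - ζ/2 + 5/12): discriminant -17/12, complex-conjugate roots (1/4) + ((1/12)*sqrt(51))*i and (1/4) - ((1/12)*sqrt(51))*i; poles of order 1, moduli (1/6)*sqrt(15) and (1/6)*sqrt(15).
Denominator factor (ζ - 4/3)^3: pole of order 3 at 4/3, modulus 4/3.
The radius of convergence is the smallest modulus among the singular points: (1/6)*sqrt(15).
The factor ζ**2 - ζ/2 + 5/12 splits as (ζ - a)(ζ - a') with a = (1/4) - ((1/12)*sqrt(51))*i, a' = (1/4) + ((1/12)*sqrt(51))*i. At the order-1 pole a set g(ζ) = (ζ - a)*f(ζ) = [7/(9*(ζ - 4/3)**3)] / (ζ - a').
Simple pole: residue = g(a) at a = (1/4) - ((1/12)*sqrt(51))*i, which is (-57456/166375) - ((8736/2828375)*sqrt(51))*i.
The factor ζ**2 - ζ/2 + 5/12 splits as (ζ - a)(ζ - a') with a = (1/4) + ((1/12)*sqrt(51))*i, a' = (1/4) - ((1/12)*sqrt(51))*i. At the order-1 pole a set g(ζ) = (ζ - a)*f(ζ) = [7/(9*(ζ - 4/3)**3)] / (ζ - a').
Simple pole: residue = g(a) at a = (1/4) + ((1/12)*sqrt(51))*i, which is (-57456/166375) + ((8736/2828375)*sqrt(51))*i.
At the order-3 pole 4/3 set g(ζ) = (ζ - (4/3))^3*f(ζ) = 7/(9*(ζ**2 - ζ/2 + 5/12)).
Order-3 pole: residue = g''(a)/2; g''(4/3) = 229824/166375, so the residue is 114912/166375.
List the singular points by increasing real part (a conjugate pair: the negative imaginary part first).

Radius of convergence at 0: (1/6)*sqrt(15).
At (1/4) - ((1/12)*sqrt(51))*i: a pole of order 1; residue (-57456/166375) - ((8736/2828375)*sqrt(51))*i.
At (1/4) + ((1/12)*sqrt(51))*i: a pole of order 1; residue (-57456/166375) + ((8736/2828375)*sqrt(51))*i.
At 4/3: a pole of order 3; residue 114912/166375.


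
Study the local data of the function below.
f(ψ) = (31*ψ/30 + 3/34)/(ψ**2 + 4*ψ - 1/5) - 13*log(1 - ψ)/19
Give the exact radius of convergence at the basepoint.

Denominator factor (ψ**2 + 4*ψ - 1/5): discriminant 84/5, real irrational roots -2 + (1/5)*sqrt(105) and -2 - (1/5)*sqrt(105); poles of order 1, moduli -2 + (1/5)*sqrt(105) and 2 + (1/5)*sqrt(105).
Branch term (-13/19)*log(1 - ψ/(1)): its argument vanishes at ψ = 1, a logarithmic branch point, modulus 1.
The radius of convergence is the smallest modulus among the singular points: -2 + (1/5)*sqrt(105).

The radius of convergence is -2 + (1/5)*sqrt(105).


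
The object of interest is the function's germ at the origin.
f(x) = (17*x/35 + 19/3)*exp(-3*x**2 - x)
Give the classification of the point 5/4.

The point is a regular point.

There is no denominator, hence no pole anywhere.
The factor exp(-3*x**2 - x) is entire.
So the germ continues analytically to 5/4.


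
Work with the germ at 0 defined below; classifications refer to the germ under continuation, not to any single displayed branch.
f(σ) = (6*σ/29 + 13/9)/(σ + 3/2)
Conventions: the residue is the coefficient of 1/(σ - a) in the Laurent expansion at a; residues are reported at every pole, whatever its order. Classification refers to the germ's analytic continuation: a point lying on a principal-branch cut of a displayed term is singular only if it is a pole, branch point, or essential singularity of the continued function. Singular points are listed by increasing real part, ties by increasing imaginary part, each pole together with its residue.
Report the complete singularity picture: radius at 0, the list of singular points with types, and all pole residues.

Radius of convergence at 0: 3/2.
At -3/2: a pole of order 1; residue 296/261.

Denominator factor (σ + 3/2): pole of order 1 at -3/2, modulus 3/2.
The radius of convergence is the smallest modulus among the singular points: 3/2.
At the order-1 pole -3/2 set g(σ) = (σ - (-3/2))*f(σ) = 6*σ/29 + 13/9.
Simple pole: residue = g(a) at a = -3/2, which is 296/261.


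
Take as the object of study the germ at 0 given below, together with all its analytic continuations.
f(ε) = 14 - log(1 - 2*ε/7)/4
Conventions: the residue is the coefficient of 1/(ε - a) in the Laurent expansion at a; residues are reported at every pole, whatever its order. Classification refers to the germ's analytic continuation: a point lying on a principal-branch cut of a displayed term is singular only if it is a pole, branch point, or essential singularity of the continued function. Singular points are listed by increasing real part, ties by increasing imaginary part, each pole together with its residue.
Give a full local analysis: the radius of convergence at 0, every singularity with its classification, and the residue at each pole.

Radius of convergence at 0: 7/2.
At 7/2: a logarithmic branch point.

Branch term (-1/4)*log(1 - ε/(7/2)): its argument vanishes at ε = 7/2, a logarithmic branch point, modulus 7/2.
The radius of convergence is the smallest modulus among the singular points: 7/2.


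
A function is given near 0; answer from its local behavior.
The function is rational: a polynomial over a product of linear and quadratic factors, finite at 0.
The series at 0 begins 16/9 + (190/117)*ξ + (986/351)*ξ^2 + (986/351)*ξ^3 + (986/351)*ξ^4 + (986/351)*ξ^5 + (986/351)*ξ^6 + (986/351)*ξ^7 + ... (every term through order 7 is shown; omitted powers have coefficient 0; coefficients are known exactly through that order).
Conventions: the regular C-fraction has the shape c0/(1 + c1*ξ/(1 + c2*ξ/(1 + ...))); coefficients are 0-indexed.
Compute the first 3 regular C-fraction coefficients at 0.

Taylor coefficients (read off): a_0 = 16/9, a_1 = 190/117, a_2 = 986/351.
c0 = a_0 = 16/9. Peel one level at a time: if S = 1 + c*ξ/S' with S'(0) = 1, then c is the ξ-coefficient of S and S' = c*ξ/(S - 1).
S_1 = c0/f = 1 + (-95/104)*ξ + (-24197/32448)*ξ^2 + ...; c1 = -95/104.
S_2 = c1*ξ/(S_1 - 1) = 1 + (-24197/29640)*ξ + ...; c2 = -24197/29640.

The regular C-fraction coefficients are [16/9, -95/104, -24197/29640].


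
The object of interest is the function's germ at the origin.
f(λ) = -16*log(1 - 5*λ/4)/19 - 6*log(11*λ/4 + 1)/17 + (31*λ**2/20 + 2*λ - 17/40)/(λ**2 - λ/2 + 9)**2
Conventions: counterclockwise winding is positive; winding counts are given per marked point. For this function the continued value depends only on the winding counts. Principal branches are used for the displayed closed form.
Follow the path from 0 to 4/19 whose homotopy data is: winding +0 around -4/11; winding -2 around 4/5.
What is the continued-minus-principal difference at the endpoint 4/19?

The rational part is single-valued and drops out of the difference; each branch term changes only by its own monodromy.
(-16/19)*log(1 - λ/(4/5)): each positive loop around 4/5 adds 2*pi*i to the log, so winding -2 contributes (-16/19)*(-2)*2*pi*i = (64/19)*pi*i.
(-6/17)*log(1 - λ/(-4/11)): winding 0 around -4/11, so this term returns to its principal value, contribution 0.
Summing the contributions at λ = 4/19 gives (64/19)*pi*i.

Continued minus principal equals (64/19)*pi*i.


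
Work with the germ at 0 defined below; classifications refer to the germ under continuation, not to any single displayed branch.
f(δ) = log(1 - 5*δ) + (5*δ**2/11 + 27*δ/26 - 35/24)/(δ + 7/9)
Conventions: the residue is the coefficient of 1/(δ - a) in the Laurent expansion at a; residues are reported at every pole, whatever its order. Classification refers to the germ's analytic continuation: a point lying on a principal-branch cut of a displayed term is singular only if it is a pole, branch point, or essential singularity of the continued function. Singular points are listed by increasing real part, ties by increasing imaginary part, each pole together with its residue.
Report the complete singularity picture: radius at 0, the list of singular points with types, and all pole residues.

Denominator factor (δ + 7/9): pole of order 1 at -7/9, modulus 7/9.
Branch term (1)*log(1 - δ/(1/5)): its argument vanishes at δ = 1/5, a logarithmic branch point, modulus 1/5.
The radius of convergence is the smallest modulus among the singular points: 1/5.
The branch term is analytic at -7/9 and contributes nothing to the residue; only the rational part matters.
At the order-1 pole -7/9 set g(δ) = (δ - (-7/9))*(rational part) = 5*δ**2/11 + 27*δ/26 - 35/24.
Simple pole: residue = g(a) at a = -7/9, which is -184499/92664.
List the singular points by increasing real part (a conjugate pair: the negative imaginary part first).

Radius of convergence at 0: 1/5.
At -7/9: a pole of order 1; residue -184499/92664.
At 1/5: a logarithmic branch point.


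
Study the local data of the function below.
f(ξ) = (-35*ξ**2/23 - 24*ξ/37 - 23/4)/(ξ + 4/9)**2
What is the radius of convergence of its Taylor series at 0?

The radius of convergence is 4/9.

Denominator factor (ξ + 4/9)^2: pole of order 2 at -4/9, modulus 4/9.
The radius of convergence is the smallest modulus among the singular points: 4/9.


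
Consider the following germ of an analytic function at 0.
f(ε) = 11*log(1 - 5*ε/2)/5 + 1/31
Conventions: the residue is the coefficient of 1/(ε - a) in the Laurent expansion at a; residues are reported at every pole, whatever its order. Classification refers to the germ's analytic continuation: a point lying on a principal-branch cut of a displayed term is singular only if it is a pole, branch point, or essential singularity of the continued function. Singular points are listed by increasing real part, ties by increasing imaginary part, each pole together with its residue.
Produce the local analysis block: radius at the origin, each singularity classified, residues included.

Radius of convergence at 0: 2/5.
At 2/5: a logarithmic branch point.

Branch term (11/5)*log(1 - ε/(2/5)): its argument vanishes at ε = 2/5, a logarithmic branch point, modulus 2/5.
The radius of convergence is the smallest modulus among the singular points: 2/5.


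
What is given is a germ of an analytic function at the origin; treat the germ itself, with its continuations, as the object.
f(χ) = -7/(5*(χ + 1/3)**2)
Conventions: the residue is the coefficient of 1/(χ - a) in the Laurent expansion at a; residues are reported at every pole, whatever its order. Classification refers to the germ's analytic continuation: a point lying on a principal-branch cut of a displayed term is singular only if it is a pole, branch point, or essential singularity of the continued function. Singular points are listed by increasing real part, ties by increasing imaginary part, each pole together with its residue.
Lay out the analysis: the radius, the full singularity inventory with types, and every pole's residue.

Denominator factor (χ + 1/3)^2: pole of order 2 at -1/3, modulus 1/3.
The radius of convergence is the smallest modulus among the singular points: 1/3.
At the order-2 pole -1/3 set g(χ) = (χ - (-1/3))^2*f(χ) = -7/5.
Order-2 pole: residue = g'(a); g'(-1/3) = 0, so the residue is 0.

Radius of convergence at 0: 1/3.
At -1/3: a pole of order 2; residue 0.


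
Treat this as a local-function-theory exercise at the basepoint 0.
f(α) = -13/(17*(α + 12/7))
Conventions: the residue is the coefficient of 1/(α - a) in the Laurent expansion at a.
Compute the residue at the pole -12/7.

At the order-1 pole -12/7 set g(α) = (α - (-12/7))*f(α) = -13/17.
Simple pole: residue = g(a) at a = -12/7, which is -13/17.

The residue is -13/17.


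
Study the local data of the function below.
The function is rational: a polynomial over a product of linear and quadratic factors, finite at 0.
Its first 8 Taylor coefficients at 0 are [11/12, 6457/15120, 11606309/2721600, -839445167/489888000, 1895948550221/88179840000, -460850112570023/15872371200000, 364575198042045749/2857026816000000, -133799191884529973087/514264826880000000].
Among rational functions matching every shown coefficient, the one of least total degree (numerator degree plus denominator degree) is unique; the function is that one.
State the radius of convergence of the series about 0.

The radius of convergence is -11/20 + (1/220)*sqrt(41041).

No rational of total degree below 5 reproduces all 8 coefficients; solving the [1/4] Pade equations on them gives f(β) = (24*β/35 + 1/2)/((β**2 - 11*β/10 - 6/11)*(β**2 + 10*β/9 - 1)), whose expansion matches every shown term.
Denominator factor (β**2 - 11*β/10 - 6/11): discriminant 3731/1100, real irrational roots 11/20 + (1/220)*sqrt(41041) and 11/20 - (1/220)*sqrt(41041); poles of order 1, moduli 11/20 + (1/220)*sqrt(41041) and -11/20 + (1/220)*sqrt(41041).
Denominator factor (β**2 + 10*β/9 - 1): discriminant 424/81, real irrational roots -5/9 + (1/9)*sqrt(106) and -5/9 - (1/9)*sqrt(106); poles of order 1, moduli -5/9 + (1/9)*sqrt(106) and 5/9 + (1/9)*sqrt(106).
The radius of convergence is the smallest modulus among the singular points: -11/20 + (1/220)*sqrt(41041).


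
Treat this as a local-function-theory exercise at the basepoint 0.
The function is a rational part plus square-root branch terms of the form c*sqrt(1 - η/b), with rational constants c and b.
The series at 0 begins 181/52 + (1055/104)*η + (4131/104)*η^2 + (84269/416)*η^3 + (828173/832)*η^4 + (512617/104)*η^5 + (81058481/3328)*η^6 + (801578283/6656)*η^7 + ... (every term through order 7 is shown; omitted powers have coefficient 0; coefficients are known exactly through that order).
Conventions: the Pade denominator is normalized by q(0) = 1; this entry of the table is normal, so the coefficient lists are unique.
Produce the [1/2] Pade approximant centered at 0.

The Pade approximant has numerator coefficients [181/52, -7496516/382397]; denominator coefficients [1, -6536279/764794, 20643151/1529588].

Taylor coefficients needed (read off): a_0 = 181/52, a_1 = 1055/104, a_2 = 4131/104, a_3 = 84269/416.
Write the denominator as Q(η) = 1 + q1*η + q2*η^2. Requiring Q*f - P = O(η^4) with deg P <= 1 kills the coefficients of η^2..η^3 in Q*f:
  η^2: a_2 + q1*a_1 + q2*a_0 = 0, i.e. 4131/104 + (1055/104)*q1 + (181/52)*q2 = 0.
  η^3: a_3 + q1*a_2 + q2*a_1 = 0, i.e. 84269/416 + (4131/104)*q1 + (1055/104)*q2 = 0.
Solving this linear system: q1 = -6536279/764794, q2 = 20643151/1529588.
The numerator is Q*f truncated at degree 1: P0 = a_0 = 181/52; P1 = a_1 + q1*a_0 = -7496516/382397.


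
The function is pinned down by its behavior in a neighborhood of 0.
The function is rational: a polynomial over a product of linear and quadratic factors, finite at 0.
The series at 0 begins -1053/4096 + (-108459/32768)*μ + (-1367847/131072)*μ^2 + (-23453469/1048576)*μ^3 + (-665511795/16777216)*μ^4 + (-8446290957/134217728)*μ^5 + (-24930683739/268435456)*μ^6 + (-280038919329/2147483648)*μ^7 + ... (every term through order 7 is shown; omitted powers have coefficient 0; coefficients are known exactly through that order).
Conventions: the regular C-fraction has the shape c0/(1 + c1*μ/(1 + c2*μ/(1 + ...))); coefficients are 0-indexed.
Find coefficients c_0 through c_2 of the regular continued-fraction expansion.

Taylor coefficients (read off): a_0 = -1053/4096, a_1 = -108459/32768, a_2 = -1367847/131072.
c0 = a_0 = -1053/4096. Peel one level at a time: if S = 1 + c*μ/S' with S'(0) = 1, then c is the μ-coefficient of S and S' = c*μ/(S - 1).
S_1 = c0/f = 1 + (-103/8)*μ + (8011/64)*μ^2 + ...; c1 = -103/8.
S_2 = c1*μ/(S_1 - 1) = 1 + (8011/824)*μ + ...; c2 = 8011/824.

The regular C-fraction coefficients are [-1053/4096, -103/8, 8011/824].


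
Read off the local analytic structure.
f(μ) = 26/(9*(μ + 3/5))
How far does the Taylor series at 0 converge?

The radius of convergence is 3/5.

Denominator factor (μ + 3/5): pole of order 1 at -3/5, modulus 3/5.
The radius of convergence is the smallest modulus among the singular points: 3/5.


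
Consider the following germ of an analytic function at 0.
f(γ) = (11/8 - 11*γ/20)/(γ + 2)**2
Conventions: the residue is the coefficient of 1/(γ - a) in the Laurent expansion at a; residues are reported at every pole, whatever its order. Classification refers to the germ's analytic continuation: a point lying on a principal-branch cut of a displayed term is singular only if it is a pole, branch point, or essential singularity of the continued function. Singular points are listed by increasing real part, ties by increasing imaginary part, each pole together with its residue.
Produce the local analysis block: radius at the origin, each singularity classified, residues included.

Radius of convergence at 0: 2.
At -2: a pole of order 2; residue -11/20.

Denominator factor (γ + 2)^2: pole of order 2 at -2, modulus 2.
The radius of convergence is the smallest modulus among the singular points: 2.
At the order-2 pole -2 set g(γ) = (γ - (-2))^2*f(γ) = 11/8 - 11*γ/20.
Order-2 pole: residue = g'(a); g'(-2) = -11/20, so the residue is -11/20.


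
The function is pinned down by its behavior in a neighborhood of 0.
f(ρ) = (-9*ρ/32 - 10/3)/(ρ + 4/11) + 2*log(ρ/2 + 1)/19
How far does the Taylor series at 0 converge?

Denominator factor (ρ + 4/11): pole of order 1 at -4/11, modulus 4/11.
Branch term (2/19)*log(1 - ρ/(-2)): its argument vanishes at ρ = -2, a logarithmic branch point, modulus 2.
The radius of convergence is the smallest modulus among the singular points: 4/11.

The radius of convergence is 4/11.


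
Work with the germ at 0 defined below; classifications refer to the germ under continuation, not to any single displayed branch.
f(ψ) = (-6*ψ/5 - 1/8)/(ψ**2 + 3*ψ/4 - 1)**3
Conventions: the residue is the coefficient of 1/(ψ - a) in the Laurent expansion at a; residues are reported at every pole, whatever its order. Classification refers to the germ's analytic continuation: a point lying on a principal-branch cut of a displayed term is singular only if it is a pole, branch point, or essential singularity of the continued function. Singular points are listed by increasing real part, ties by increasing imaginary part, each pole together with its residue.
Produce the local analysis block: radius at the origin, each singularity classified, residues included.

Radius of convergence at 0: -3/8 + (1/8)*sqrt(73).
At -3/8 - (1/8)*sqrt(73): a pole of order 3; residue -(9984/1945085)*sqrt(73).
At -3/8 + (1/8)*sqrt(73): a pole of order 3; residue (9984/1945085)*sqrt(73).

Denominator factor (ψ**2 + 3*ψ/4 - 1)^3: discriminant 73/16, real irrational roots -3/8 + (1/8)*sqrt(73) and -3/8 - (1/8)*sqrt(73); poles of order 3, moduli -3/8 + (1/8)*sqrt(73) and 3/8 + (1/8)*sqrt(73).
The radius of convergence is the smallest modulus among the singular points: -3/8 + (1/8)*sqrt(73).
The factor ψ**2 + 3*ψ/4 - 1 splits as (ψ - a)(ψ - a') with a = -3/8 - (1/8)*sqrt(73), a' = -3/8 + (1/8)*sqrt(73). At the order-3 pole a set g(ψ) = (ψ - a)^3*f(ψ) = [-6*ψ/5 - 1/8] / (ψ - a')^3.
Order-3 pole: residue = g''(a)/2; g''(-3/8 - (1/8)*sqrt(73)) = -(19968/1945085)*sqrt(73), so the residue is -(9984/1945085)*sqrt(73).
The factor ψ**2 + 3*ψ/4 - 1 splits as (ψ - a)(ψ - a') with a = -3/8 + (1/8)*sqrt(73), a' = -3/8 - (1/8)*sqrt(73). At the order-3 pole a set g(ψ) = (ψ - a)^3*f(ψ) = [-6*ψ/5 - 1/8] / (ψ - a')^3.
Order-3 pole: residue = g''(a)/2; g''(-3/8 + (1/8)*sqrt(73)) = (19968/1945085)*sqrt(73), so the residue is (9984/1945085)*sqrt(73).
List the singular points by increasing real part (a conjugate pair: the negative imaginary part first).


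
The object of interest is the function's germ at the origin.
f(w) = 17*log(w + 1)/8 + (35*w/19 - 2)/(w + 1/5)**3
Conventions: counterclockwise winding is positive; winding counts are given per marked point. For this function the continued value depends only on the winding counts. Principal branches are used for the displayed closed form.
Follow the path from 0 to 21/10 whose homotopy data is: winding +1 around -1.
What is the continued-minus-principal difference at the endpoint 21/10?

The rational part is single-valued and drops out of the difference; each branch term changes only by its own monodromy.
(17/8)*log(1 - w/(-1)): each positive loop around -1 adds 2*pi*i to the log, so winding +1 contributes (17/8)*(1)*2*pi*i = (17/4)*pi*i.
Summing the contributions at w = 21/10 gives (17/4)*pi*i.

Continued minus principal equals (17/4)*pi*i.


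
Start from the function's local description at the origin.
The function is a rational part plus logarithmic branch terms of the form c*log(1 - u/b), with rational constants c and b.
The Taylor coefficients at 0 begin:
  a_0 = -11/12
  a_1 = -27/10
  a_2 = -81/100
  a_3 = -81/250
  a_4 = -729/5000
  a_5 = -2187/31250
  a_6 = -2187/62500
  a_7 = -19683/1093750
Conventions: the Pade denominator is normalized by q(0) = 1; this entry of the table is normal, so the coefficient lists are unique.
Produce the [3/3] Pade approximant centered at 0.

Taylor coefficients needed (read off): a_0 = -11/12, a_1 = -27/10, a_2 = -81/100, a_3 = -81/250, a_4 = -729/5000, a_5 = -2187/31250, a_6 = -2187/62500.
Write the denominator as Q(u) = 1 + q1*u + q2*u^2 + q3*u^3. Requiring Q*f - P = O(u^7) with deg P <= 3 kills the coefficients of u^4..u^6 in Q*f:
  u^4: a_4 + q1*a_3 + q2*a_2 + q3*a_1 = 0, i.e. -729/5000 + (-81/250)*q1 + (-81/100)*q2 + (-27/10)*q3 = 0.
  u^5: a_5 + q1*a_4 + q2*a_3 + q3*a_2 = 0, i.e. -2187/31250 + (-729/5000)*q1 + (-81/250)*q2 + (-81/100)*q3 = 0.
  u^6: a_6 + q1*a_5 + q2*a_4 + q3*a_3 = 0, i.e. -2187/62500 + (-2187/31250)*q1 + (-729/5000)*q2 + (-81/250)*q3 = 0.
Solving this linear system: q1 = -9/10, q2 = 27/125, q3 = -27/2500.
The numerator is Q*f truncated at degree 3: P0 = a_0 = -11/12; P1 = a_1 + q1*a_0 = -15/8; P2 = a_2 + q1*a_1 + q2*a_0 = 711/500; P3 = a_3 + q1*a_2 + q2*a_1 + q3*a_0 = -1683/10000.

The Pade approximant has numerator coefficients [-11/12, -15/8, 711/500, -1683/10000]; denominator coefficients [1, -9/10, 27/125, -27/2500].


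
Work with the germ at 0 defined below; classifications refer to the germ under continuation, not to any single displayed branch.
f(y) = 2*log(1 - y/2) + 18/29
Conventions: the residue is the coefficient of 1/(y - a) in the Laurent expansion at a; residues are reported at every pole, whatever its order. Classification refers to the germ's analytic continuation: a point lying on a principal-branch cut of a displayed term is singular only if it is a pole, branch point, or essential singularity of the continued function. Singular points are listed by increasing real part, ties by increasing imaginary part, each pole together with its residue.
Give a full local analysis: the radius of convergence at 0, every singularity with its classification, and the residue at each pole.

Branch term (2)*log(1 - y/(2)): its argument vanishes at y = 2, a logarithmic branch point, modulus 2.
The radius of convergence is the smallest modulus among the singular points: 2.

Radius of convergence at 0: 2.
At 2: a logarithmic branch point.


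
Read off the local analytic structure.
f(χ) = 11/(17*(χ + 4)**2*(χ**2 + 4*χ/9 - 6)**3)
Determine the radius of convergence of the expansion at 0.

Denominator factor (χ + 4)^2: pole of order 2 at -4, modulus 4.
Denominator factor (χ**2 + 4*χ/9 - 6)^3: discriminant 1960/81, real irrational roots -2/9 + (7/9)*sqrt(10) and -2/9 - (7/9)*sqrt(10); poles of order 3, moduli -2/9 + (7/9)*sqrt(10) and 2/9 + (7/9)*sqrt(10).
The radius of convergence is the smallest modulus among the singular points: -2/9 + (7/9)*sqrt(10).

The radius of convergence is -2/9 + (7/9)*sqrt(10).


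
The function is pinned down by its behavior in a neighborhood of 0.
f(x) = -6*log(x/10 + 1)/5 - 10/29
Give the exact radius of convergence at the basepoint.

Branch term (-6/5)*log(1 - x/(-10)): its argument vanishes at x = -10, a logarithmic branch point, modulus 10.
The radius of convergence is the smallest modulus among the singular points: 10.

The radius of convergence is 10.


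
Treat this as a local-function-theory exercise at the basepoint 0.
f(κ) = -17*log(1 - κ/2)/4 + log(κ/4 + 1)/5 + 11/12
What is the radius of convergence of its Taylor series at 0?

Branch term (1/5)*log(1 - κ/(-4)): its argument vanishes at κ = -4, a logarithmic branch point, modulus 4.
Branch term (-17/4)*log(1 - κ/(2)): its argument vanishes at κ = 2, a logarithmic branch point, modulus 2.
The radius of convergence is the smallest modulus among the singular points: 2.

The radius of convergence is 2.


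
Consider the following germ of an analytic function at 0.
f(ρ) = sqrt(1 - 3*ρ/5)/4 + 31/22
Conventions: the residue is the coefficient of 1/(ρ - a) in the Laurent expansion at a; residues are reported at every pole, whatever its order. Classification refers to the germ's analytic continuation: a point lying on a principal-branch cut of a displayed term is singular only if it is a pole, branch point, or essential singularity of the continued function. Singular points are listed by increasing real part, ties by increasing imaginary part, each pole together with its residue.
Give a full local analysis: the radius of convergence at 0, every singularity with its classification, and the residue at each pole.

Branch term (1/4)*sqrt(1 - ρ/(5/3)): its argument vanishes at ρ = 5/3, a square-root branch point, modulus 5/3.
The radius of convergence is the smallest modulus among the singular points: 5/3.

Radius of convergence at 0: 5/3.
At 5/3: an algebraic (square-root) branch point.


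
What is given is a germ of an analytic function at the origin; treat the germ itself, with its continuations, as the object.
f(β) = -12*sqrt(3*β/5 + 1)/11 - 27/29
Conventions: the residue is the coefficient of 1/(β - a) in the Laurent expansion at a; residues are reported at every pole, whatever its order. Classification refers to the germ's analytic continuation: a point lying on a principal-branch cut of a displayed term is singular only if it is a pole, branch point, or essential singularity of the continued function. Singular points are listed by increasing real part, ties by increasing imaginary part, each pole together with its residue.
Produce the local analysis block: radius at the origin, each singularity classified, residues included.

Branch term (-12/11)*sqrt(1 - β/(-5/3)): its argument vanishes at β = -5/3, a square-root branch point, modulus 5/3.
The radius of convergence is the smallest modulus among the singular points: 5/3.

Radius of convergence at 0: 5/3.
At -5/3: an algebraic (square-root) branch point.


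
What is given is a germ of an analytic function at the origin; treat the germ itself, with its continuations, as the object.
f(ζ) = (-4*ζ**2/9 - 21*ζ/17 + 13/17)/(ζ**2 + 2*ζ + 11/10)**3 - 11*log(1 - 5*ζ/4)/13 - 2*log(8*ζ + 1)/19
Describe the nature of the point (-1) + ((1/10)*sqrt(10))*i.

The denominator factor ζ**2 + 2*ζ + 11/10 vanishes at (-1) + ((1/10)*sqrt(10))*i and appears to the power 3; the numerator there equals (8/5) - ((53/1530)*sqrt(10))*i, nonzero, and no other factor vanishes.
The branch terms are analytic at this point.
Hence a pole whose order is the multiplicity, 3.

The point is a pole of order 3.


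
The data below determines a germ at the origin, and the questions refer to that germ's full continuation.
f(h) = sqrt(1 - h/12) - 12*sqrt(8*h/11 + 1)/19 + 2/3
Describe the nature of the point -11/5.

There is no denominator, hence no pole anywhere.
Branch term sqrt(1 - h/(12)): argument at -11/5 is 71/60, nonzero, so -11/5 is not its branch point (a point on a principal cut is still regular for the continued germ).
Branch term sqrt(1 - h/(-11/8)): argument at -11/5 is -3/5, nonzero, so -11/5 is not its branch point (a point on a principal cut is still regular for the continued germ).
So the germ continues analytically to -11/5.

The point is a regular point.


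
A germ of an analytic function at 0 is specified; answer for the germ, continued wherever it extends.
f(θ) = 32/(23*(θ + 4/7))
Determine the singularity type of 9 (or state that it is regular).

Denominator factors: θ + 4/7 = 67/7 at θ = 9 — none vanishes.
So the germ continues analytically to 9.

The point is a regular point.


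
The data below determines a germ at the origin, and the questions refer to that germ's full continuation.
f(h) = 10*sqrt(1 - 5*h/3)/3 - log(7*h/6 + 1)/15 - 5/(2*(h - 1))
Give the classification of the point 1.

The denominator factor h - 1 vanishes at 1 and appears to the power 1; the numerator there equals -5/2, nonzero, and no other factor vanishes.
The branch terms are analytic at this point.
Hence a pole whose order is the multiplicity, 1.

The point is a pole of order 1.


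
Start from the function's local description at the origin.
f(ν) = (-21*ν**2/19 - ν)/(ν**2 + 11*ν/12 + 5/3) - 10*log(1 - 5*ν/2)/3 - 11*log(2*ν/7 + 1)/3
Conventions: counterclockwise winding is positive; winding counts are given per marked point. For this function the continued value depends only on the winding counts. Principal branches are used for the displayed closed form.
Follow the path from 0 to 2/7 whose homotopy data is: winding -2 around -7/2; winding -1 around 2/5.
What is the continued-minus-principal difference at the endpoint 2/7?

The rational part is single-valued and drops out of the difference; each branch term changes only by its own monodromy.
(-11/3)*log(1 - ν/(-7/2)): each positive loop around -7/2 adds 2*pi*i to the log, so winding -2 contributes (-11/3)*(-2)*2*pi*i = (44/3)*pi*i.
(-10/3)*log(1 - ν/(2/5)): each positive loop around 2/5 adds 2*pi*i to the log, so winding -1 contributes (-10/3)*(-1)*2*pi*i = (20/3)*pi*i.
Summing the contributions at ν = 2/7 gives (64/3)*pi*i.

Continued minus principal equals (64/3)*pi*i.


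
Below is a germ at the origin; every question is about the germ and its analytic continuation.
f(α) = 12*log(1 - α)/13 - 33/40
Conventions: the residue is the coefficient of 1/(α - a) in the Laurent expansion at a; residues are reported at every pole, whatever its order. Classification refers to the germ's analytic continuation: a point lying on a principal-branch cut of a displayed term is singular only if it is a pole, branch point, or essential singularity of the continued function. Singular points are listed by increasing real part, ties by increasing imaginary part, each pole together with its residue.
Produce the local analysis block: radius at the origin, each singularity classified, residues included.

Branch term (12/13)*log(1 - α/(1)): its argument vanishes at α = 1, a logarithmic branch point, modulus 1.
The radius of convergence is the smallest modulus among the singular points: 1.

Radius of convergence at 0: 1.
At 1: a logarithmic branch point.


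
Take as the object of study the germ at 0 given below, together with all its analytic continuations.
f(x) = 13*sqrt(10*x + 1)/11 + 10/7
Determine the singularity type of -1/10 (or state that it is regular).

The term (13/11)*sqrt(1 - x/(-1/10)) has argument 1 - -1/10/(-1/10) = 0 at -1/10: a square-root (algebraic, two-sheeted) branch point; the remaining terms are analytic or single-valued there.

The point is an algebraic (square-root) branch point.


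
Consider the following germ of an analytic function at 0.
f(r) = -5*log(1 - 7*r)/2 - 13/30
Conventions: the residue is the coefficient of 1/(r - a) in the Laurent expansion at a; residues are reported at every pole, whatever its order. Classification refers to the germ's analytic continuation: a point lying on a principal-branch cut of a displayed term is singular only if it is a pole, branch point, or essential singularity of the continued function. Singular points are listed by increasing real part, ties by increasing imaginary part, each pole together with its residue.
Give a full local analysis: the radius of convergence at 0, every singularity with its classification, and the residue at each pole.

Branch term (-5/2)*log(1 - r/(1/7)): its argument vanishes at r = 1/7, a logarithmic branch point, modulus 1/7.
The radius of convergence is the smallest modulus among the singular points: 1/7.

Radius of convergence at 0: 1/7.
At 1/7: a logarithmic branch point.


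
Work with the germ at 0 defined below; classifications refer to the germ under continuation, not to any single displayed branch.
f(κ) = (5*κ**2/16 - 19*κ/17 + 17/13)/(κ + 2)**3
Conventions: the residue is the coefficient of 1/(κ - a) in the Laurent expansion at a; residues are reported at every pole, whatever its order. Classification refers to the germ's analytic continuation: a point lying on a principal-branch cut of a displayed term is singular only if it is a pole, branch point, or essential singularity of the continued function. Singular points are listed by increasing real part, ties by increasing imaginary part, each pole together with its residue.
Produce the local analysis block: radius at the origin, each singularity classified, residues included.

Radius of convergence at 0: 2.
At -2: a pole of order 3; residue 5/16.

Denominator factor (κ + 2)^3: pole of order 3 at -2, modulus 2.
The radius of convergence is the smallest modulus among the singular points: 2.
At the order-3 pole -2 set g(κ) = (κ - (-2))^3*f(κ) = 5*κ**2/16 - 19*κ/17 + 17/13.
Order-3 pole: residue = g''(a)/2; g''(-2) = 5/8, so the residue is 5/16.


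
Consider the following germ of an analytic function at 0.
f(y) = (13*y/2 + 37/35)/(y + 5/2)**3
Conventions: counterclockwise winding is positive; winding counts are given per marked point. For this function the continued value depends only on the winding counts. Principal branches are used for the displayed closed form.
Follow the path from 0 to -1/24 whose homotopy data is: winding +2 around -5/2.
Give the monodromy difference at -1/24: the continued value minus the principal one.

Continued minus principal equals 0.

The function is rational, hence single-valued: continuing it around any pole returns the same value, so the difference is 0.


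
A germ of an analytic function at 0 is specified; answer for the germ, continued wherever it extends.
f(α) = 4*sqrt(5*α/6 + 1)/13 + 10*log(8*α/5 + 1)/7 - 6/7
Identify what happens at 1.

There is no denominator, hence no pole anywhere.
Branch term log(1 - α/(-5/8)): argument at 1 is 13/5, nonzero, so 1 is not its branch point (a point on a principal cut is still regular for the continued germ).
Branch term sqrt(1 - α/(-6/5)): argument at 1 is 11/6, nonzero, so 1 is not its branch point (a point on a principal cut is still regular for the continued germ).
So the germ continues analytically to 1.

The point is a regular point.


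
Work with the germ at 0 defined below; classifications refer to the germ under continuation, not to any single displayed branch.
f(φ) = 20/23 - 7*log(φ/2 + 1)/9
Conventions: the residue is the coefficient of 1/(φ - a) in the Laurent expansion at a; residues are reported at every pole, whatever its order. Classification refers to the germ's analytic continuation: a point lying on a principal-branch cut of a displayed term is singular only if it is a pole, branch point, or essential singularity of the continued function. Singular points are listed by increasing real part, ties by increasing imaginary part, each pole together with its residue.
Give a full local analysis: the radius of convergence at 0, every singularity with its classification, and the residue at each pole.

Branch term (-7/9)*log(1 - φ/(-2)): its argument vanishes at φ = -2, a logarithmic branch point, modulus 2.
The radius of convergence is the smallest modulus among the singular points: 2.

Radius of convergence at 0: 2.
At -2: a logarithmic branch point.


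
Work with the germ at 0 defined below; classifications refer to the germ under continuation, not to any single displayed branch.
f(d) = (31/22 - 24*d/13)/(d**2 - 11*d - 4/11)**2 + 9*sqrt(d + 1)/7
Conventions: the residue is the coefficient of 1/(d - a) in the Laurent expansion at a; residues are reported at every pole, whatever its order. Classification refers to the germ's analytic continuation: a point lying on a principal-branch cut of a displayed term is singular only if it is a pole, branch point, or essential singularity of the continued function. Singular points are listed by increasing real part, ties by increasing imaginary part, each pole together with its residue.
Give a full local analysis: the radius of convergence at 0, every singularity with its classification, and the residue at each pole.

Radius of convergence at 0: -11/2 + (1/22)*sqrt(14817).
At -1: an algebraic (square-root) branch point.
At 11/2 - (1/22)*sqrt(14817): a pole of order 2; residue -(2501/23587317)*sqrt(14817).
At 11/2 + (1/22)*sqrt(14817): a pole of order 2; residue (2501/23587317)*sqrt(14817).

Denominator factor (d**2 - 11*d - 4/11)^2: discriminant 1347/11, real irrational roots 11/2 + (1/22)*sqrt(14817) and 11/2 - (1/22)*sqrt(14817); poles of order 2, moduli 11/2 + (1/22)*sqrt(14817) and -11/2 + (1/22)*sqrt(14817).
Branch term (9/7)*sqrt(1 - d/(-1)): its argument vanishes at d = -1, a square-root branch point, modulus 1.
The radius of convergence is the smallest modulus among the singular points: -11/2 + (1/22)*sqrt(14817).
The branch term is analytic at 11/2 - (1/22)*sqrt(14817) and contributes nothing to the residue; only the rational part matters.
The factor d**2 - 11*d - 4/11 splits as (d - a)(d - a') with a = 11/2 - (1/22)*sqrt(14817), a' = 11/2 + (1/22)*sqrt(14817). At the order-2 pole a set g(d) = (d - a)^2*(rational part) = [31/22 - 24*d/13] / (d - a')^2.
Order-2 pole: residue = g'(a); g'(11/2 - (1/22)*sqrt(14817)) = -(2501/23587317)*sqrt(14817), so the residue is -(2501/23587317)*sqrt(14817).
The branch term is analytic at 11/2 + (1/22)*sqrt(14817) and contributes nothing to the residue; only the rational part matters.
The factor d**2 - 11*d - 4/11 splits as (d - a)(d - a') with a = 11/2 + (1/22)*sqrt(14817), a' = 11/2 - (1/22)*sqrt(14817). At the order-2 pole a set g(d) = (d - a)^2*(rational part) = [31/22 - 24*d/13] / (d - a')^2.
Order-2 pole: residue = g'(a); g'(11/2 + (1/22)*sqrt(14817)) = (2501/23587317)*sqrt(14817), so the residue is (2501/23587317)*sqrt(14817).
List the singular points by increasing real part (a conjugate pair: the negative imaginary part first).


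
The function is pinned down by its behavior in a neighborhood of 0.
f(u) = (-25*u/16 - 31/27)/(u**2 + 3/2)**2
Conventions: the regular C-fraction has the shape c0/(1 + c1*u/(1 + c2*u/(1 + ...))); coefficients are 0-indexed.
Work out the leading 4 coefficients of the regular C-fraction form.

The regular C-fraction coefficients are [-124/243, -675/496, 2350939/1004400, -1984/2025].

Taylor coefficients (expand at 0): a_0 = -124/243, a_1 = -25/36, a_2 = 496/729, a_3 = 25/27.
c0 = a_0 = -124/243. Peel one level at a time: if S = 1 + c*u/S' with S'(0) = 1, then c is the u-coefficient of S and S' = c*u/(S - 1).
S_1 = c0/f = 1 + (-675/496)*u + (2350939/738048)*u^2 + ...; c1 = -675/496.
S_2 = c1*u/(S_1 - 1) = 1 + (2350939/1004400)*u + (9403756/4100625)*u^2 + ...; c2 = 2350939/1004400.
S_3 = c2*u/(S_2 - 1) = 1 + (-1984/2025)*u + ...; c3 = -1984/2025.


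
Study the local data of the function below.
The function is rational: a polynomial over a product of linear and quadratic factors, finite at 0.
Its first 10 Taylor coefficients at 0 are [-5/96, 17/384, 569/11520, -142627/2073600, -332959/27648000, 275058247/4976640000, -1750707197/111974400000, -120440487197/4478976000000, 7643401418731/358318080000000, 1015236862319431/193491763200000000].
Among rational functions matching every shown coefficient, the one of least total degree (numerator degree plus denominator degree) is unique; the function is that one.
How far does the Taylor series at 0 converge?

No rational of total degree below 8 reproduces all 10 coefficients; solving the [0/8] Pade equations on them gives f(u) = -9/(5*(u**2 - u + 5/2)*(u**2 + u + 12/5)**3), whose expansion matches every shown term.
Denominator factor (u**2 + u + 12/5)^3: discriminant -43/5, complex-conjugate roots (-1/2) + ((1/10)*sqrt(215))*i and (-1/2) - ((1/10)*sqrt(215))*i; poles of order 3, moduli (2/5)*sqrt(15) and (2/5)*sqrt(15).
Denominator factor (u**2 - u + 5/2): discriminant -9, complex-conjugate roots (1/2) + (3/2)*i and (1/2) - (3/2)*i; poles of order 1, moduli (1/2)*sqrt(10) and (1/2)*sqrt(10).
The radius of convergence is the smallest modulus among the singular points: (2/5)*sqrt(15).

The radius of convergence is (2/5)*sqrt(15).
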